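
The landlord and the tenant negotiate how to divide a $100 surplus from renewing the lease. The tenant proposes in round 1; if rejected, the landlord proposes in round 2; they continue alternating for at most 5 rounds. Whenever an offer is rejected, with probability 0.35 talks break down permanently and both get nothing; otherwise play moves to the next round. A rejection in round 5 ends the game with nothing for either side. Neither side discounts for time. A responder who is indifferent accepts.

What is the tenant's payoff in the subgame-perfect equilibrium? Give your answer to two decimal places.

By backward induction:
Round 5 (the tenant proposes): rejection yields 0 for the landlord; the tenant offers 0 and keeps 100.
Round 4 (the landlord proposes): rejecting gives the tenant an expected 0.65 × 100 = 65; the landlord offers that and keeps 35.
Round 3 (the tenant proposes): rejecting gives the landlord an expected 0.65 × 35 = 22.75; the tenant offers that and keeps 77.25.
Round 2 (the landlord proposes): rejecting gives the tenant an expected 0.65 × 77.25 = 50.2125. The landlord offers 50.2125 and keeps 100 − 50.2125 = 49.7875.
Round 1 (the tenant proposes): rejecting gives the landlord an expected 0.65 × 49.7875 = 32.361875; the tenant offers that and keeps 67.638125.

67.64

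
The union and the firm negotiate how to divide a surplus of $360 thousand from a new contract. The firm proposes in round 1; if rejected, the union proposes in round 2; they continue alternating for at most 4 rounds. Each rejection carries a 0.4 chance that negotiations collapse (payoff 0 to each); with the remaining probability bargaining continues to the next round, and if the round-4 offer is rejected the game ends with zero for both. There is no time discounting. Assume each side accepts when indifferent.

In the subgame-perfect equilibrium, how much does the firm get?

Round 4 (the union proposes): rejection yields 0 for the firm; the union offers 0 and keeps 360.
Round 3 (the firm proposes): rejecting gives the union an expected 0.6 × 360 = 216. The firm offers 216 and keeps 360 − 216 = 144.
Round 2 (the union proposes): rejecting gives the firm an expected 0.6 × 144 = 86.4; the union offers that and keeps 273.6.
Round 1 (the firm proposes): rejecting gives the union an expected 0.6 × 273.6 = 164.16, so the firm offers 164.16, keeping 195.84.

195.84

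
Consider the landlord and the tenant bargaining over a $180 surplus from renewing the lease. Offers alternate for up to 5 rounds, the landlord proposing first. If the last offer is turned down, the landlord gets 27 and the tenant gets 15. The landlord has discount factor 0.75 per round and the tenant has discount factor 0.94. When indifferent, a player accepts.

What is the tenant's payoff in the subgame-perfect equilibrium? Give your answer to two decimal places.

Work backward from the last round.
Round 5 (the landlord proposes): the tenant gets 15 if talks fail, so the landlord offers 15 and keeps 165.
Round 4 (the tenant proposes): the landlord can get 165 next round, worth 0.75 × 165 = 123.75 now; the tenant offers that and keeps 56.25.
Round 3 (the landlord proposes): the tenant can get 56.25 next round, worth 0.94 × 56.25 = 52.875 now. The landlord offers 52.875 and keeps 180 − 52.875 = 127.125.
Round 2 (the tenant proposes): the landlord can get 127.125 next round, worth 0.75 × 127.125 = 95.34375 now, so the tenant offers 95.34375, keeping 84.65625.
Round 1 (the landlord proposes): the tenant can get 84.65625 next round, worth 0.94 × 84.65625 = 79.576875 now, so the landlord offers 79.576875, keeping 100.423125.

79.58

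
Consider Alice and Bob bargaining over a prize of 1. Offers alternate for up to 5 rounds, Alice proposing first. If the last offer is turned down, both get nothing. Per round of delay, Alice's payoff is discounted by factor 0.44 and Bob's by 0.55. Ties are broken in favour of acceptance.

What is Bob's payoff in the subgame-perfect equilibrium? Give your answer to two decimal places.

Round 5 (Alice proposes): rejection yields 0 for Bob; Alice offers 0 and keeps 1.
Round 4 (Bob proposes): Alice can get 1 next round, worth 0.44 × 1 = 0.44 now, so Bob offers 0.44, keeping 0.56.
Round 3 (Alice proposes): Bob can get 0.56 next round, worth 0.55 × 0.56 = 0.308 now, so Alice offers 0.308, keeping 0.692.
Round 2 (Bob proposes): Alice can get 0.692 next round, worth 0.44 × 0.692 = 0.30448 now. Bob offers 0.30448 and keeps 1 − 0.30448 = 0.69552.
Round 1 (Alice proposes): Bob can get 0.69552 next round, worth 0.55 × 0.69552 = 0.382536 now. Alice offers 0.382536 and keeps 1 − 0.382536 = 0.617464.

0.38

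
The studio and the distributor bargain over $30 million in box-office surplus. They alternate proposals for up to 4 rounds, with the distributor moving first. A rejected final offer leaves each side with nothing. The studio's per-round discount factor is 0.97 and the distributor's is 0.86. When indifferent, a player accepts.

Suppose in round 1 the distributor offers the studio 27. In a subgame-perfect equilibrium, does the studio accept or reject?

Reject

Round 4 (the studio proposes): rejection yields 0 for the distributor; the studio offers 0 and keeps 30.
Round 3 (the distributor proposes): the studio can get 30 next round, worth 0.97 × 30 = 29.1 now, so the distributor offers 29.1, keeping 0.9.
Round 2 (the studio proposes): the distributor can get 0.9 next round, worth 0.86 × 0.9 = 0.774 now, so the studio offers 0.774, keeping 29.226.
So by rejecting in round 1, the studio gets 29.226 next round, worth 0.97 × 29.226 = 28.34922 now.
Offer 27 < 28.34922, so the studio rejects.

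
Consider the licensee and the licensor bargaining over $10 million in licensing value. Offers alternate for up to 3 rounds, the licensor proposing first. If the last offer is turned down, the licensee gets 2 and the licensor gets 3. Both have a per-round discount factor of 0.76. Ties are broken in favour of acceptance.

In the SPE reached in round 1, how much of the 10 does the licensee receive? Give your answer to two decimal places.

Round 3 (the licensor proposes): the licensee gets 2 if talks fail, so the licensor offers 2 and keeps 8.
Round 2 (the licensee proposes): the licensor can get 8 next round, worth 0.76 × 8 = 6.08 now. The licensee offers 6.08 and keeps 10 − 6.08 = 3.92.
Round 1 (the licensor proposes): the licensee can get 3.92 next round, worth 0.76 × 3.92 = 2.9792 now, so the licensor offers 2.9792, keeping 7.0208.

2.98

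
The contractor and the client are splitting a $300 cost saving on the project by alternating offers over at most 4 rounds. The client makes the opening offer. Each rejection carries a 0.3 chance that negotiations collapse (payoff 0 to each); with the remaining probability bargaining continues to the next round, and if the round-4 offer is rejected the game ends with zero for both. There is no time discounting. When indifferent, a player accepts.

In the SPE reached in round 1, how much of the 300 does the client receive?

By backward induction:
Round 4 (the contractor proposes): the client will accept anything ≥ 0, so the contractor offers 0 and keeps 300.
Round 3 (the client proposes): rejecting gives the contractor an expected 0.7 × 300 = 210. The client offers 210 and keeps 300 − 210 = 90.
Round 2 (the contractor proposes): rejecting gives the client an expected 0.7 × 90 = 63. The contractor offers 63 and keeps 300 − 63 = 237.
Round 1 (the client proposes): rejecting gives the contractor an expected 0.7 × 237 = 165.9, so the client offers 165.9, keeping 134.1.

134.1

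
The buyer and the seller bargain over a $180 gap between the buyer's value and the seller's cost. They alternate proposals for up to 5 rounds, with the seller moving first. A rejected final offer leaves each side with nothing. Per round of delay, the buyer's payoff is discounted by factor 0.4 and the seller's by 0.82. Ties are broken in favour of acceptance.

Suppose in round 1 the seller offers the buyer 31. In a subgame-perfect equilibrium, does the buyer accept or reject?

Round 5 (the seller proposes): rejection yields 0 for the buyer; the seller offers 0 and keeps 180.
Round 4 (the buyer proposes): the seller can get 180 next round, worth 0.82 × 180 = 147.6 now; the buyer offers that and keeps 32.4.
Round 3 (the seller proposes): the buyer can get 32.4 next round, worth 0.4 × 32.4 = 12.96 now, so the seller offers 12.96, keeping 167.04.
Round 2 (the buyer proposes): the seller can get 167.04 next round, worth 0.82 × 167.04 = 136.9728 now. The buyer offers 136.9728 and keeps 180 − 136.9728 = 43.0272.
So by rejecting in round 1, the buyer gets 43.0272 next round, worth 0.4 × 43.0272 = 17.21088 now.
Offer 31 ≥ 17.21088, so the buyer accepts.

Accept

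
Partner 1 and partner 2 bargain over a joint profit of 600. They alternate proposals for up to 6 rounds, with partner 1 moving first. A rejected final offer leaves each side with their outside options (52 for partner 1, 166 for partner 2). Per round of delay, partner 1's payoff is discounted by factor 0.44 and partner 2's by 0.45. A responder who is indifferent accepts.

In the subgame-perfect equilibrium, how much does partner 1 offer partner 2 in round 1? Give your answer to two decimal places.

190.81

Work backward from the last round.
Round 6 (partner 2 proposes): partner 1 gets 52 if talks fail, so partner 2 offers 52 and keeps 548.
Round 5 (partner 1 proposes): partner 2 can get 548 next round, worth 0.45 × 548 = 246.6 now. Partner 1 offers 246.6 and keeps 600 − 246.6 = 353.4.
Round 4 (partner 2 proposes): partner 1 can get 353.4 next round, worth 0.44 × 353.4 = 155.496 now; partner 2 offers that and keeps 444.504.
Round 3 (partner 1 proposes): partner 2 can get 444.504 next round, worth 0.45 × 444.504 = 200.0268 now. Partner 1 offers 200.0268 and keeps 600 − 200.0268 = 399.9732.
Round 2 (partner 2 proposes): partner 1 can get 399.9732 next round, worth 0.44 × 399.9732 = 175.988208 now; partner 2 offers that and keeps 424.011792.
Round 1 (partner 1 proposes): partner 2 can get 424.011792 next round, worth 0.45 × 424.011792 = 190.8053064 now, so partner 1 offers 190.8053064, keeping 409.1946936.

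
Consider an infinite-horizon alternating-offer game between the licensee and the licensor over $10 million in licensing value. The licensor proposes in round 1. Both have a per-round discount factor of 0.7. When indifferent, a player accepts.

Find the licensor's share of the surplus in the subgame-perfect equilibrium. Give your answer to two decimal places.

5.88

When the licensor proposes, the licensee accepts any offer worth at least 0.7 times what the licensee would get by proposing next round; and vice versa.
This gives x = 10 − 0.7y and y = 10 − 0.7x, where x and y are each side's share when it proposes.
Hence (1 − 0.7·0.7)x = 10(1 − 0.7), i.e. 0.51·x = 3.
x ≈ 5.8824; the licensee's share is 10 − x ≈ 4.1176.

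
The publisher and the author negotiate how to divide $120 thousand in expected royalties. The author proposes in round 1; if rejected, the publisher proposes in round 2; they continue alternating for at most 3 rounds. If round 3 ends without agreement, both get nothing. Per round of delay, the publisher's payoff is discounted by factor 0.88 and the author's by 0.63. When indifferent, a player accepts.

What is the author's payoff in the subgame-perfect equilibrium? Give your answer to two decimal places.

80.93

Work backward from the last round.
Round 3 (the author proposes): the publisher will accept anything ≥ 0, so the author offers 0 and keeps 120.
Round 2 (the publisher proposes): the author can get 120 next round, worth 0.63 × 120 = 75.6 now; the publisher offers that and keeps 44.4.
Round 1 (the author proposes): the publisher can get 44.4 next round, worth 0.88 × 44.4 = 39.072 now, so the author offers 39.072, keeping 80.928.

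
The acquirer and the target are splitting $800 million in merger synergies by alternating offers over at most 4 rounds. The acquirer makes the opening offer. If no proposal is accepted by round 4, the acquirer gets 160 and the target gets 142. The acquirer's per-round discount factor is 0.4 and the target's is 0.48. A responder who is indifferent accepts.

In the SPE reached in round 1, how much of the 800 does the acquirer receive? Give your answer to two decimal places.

510.62

Solve by backward induction from round 4.
Round 4 (the target proposes): the acquirer gets 160 if talks fail, so the target offers 160 and keeps 640.
Round 3 (the acquirer proposes): the target can get 640 next round, worth 0.48 × 640 = 307.2 now; the acquirer offers that and keeps 492.8.
Round 2 (the target proposes): the acquirer can get 492.8 next round, worth 0.4 × 492.8 = 197.12 now; the target offers that and keeps 602.88.
Round 1 (the acquirer proposes): the target can get 602.88 next round, worth 0.48 × 602.88 = 289.3824 now. The acquirer offers 289.3824 and keeps 800 − 289.3824 = 510.6176.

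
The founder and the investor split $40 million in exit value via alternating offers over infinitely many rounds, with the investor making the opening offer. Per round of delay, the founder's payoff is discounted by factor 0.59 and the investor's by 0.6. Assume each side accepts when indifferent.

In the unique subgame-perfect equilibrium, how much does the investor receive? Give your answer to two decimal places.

25.39

When the investor proposes, the founder accepts any offer worth at least 0.59 times what the founder would get by proposing next round; and vice versa.
This gives x = 40 − 0.59y and y = 40 − 0.6x, where x and y are each side's share when it proposes.
Hence (1 − 0.59·0.6)x = 40(1 − 0.59), i.e. 0.646·x = 16.4.
x ≈ 25.3870; the founder's share is 40 − x ≈ 14.6130.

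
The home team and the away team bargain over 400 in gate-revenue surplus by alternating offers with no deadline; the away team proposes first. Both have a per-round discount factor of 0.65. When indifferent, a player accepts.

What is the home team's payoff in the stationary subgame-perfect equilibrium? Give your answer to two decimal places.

Let x be the away team's share when the away team proposes and y be the home team's share when the home team proposes.
The home team accepts iff offered ≥ 0.65·y, so x = 400 − 0.65y. Symmetrically y = 400 − 0.65x.
Substituting: x = 400 − 0.65(400 − 0.65x), giving x(1 − 0.65·0.65) = 400(1 − 0.65).
So x = 400 × 0.35 / 0.5775 ≈ 242.4242, and the home team receives 400 − x ≈ 157.5758.

157.58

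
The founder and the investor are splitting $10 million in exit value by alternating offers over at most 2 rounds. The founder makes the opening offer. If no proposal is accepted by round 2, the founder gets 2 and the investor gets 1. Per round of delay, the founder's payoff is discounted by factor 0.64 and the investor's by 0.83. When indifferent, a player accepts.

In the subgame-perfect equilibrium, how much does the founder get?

3.36

Round 2 (the investor proposes): the founder gets 2 if talks fail, so the investor offers 2 and keeps 8.
Round 1 (the founder proposes): the investor can get 8 next round, worth 0.83 × 8 = 6.64 now. The founder offers 6.64 and keeps 10 − 6.64 = 3.36.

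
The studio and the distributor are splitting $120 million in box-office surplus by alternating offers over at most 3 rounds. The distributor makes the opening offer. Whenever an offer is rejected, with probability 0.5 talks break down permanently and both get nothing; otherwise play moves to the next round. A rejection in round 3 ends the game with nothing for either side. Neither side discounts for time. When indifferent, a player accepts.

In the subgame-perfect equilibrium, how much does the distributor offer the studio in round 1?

30

Round 3 (the distributor proposes): the studio will accept anything ≥ 0, so the distributor offers 0 and keeps 120.
Round 2 (the studio proposes): rejecting gives the distributor an expected 0.5 × 120 = 60. The studio offers 60 and keeps 120 − 60 = 60.
Round 1 (the distributor proposes): rejecting gives the studio an expected 0.5 × 60 = 30, so the distributor offers 30, keeping 90.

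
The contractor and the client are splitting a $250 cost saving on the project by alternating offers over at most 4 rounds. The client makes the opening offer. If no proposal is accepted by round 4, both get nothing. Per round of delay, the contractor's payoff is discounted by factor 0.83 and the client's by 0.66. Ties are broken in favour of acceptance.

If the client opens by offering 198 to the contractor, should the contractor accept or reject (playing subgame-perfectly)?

Round 4 (the contractor proposes): the client will accept anything ≥ 0, so the contractor offers 0 and keeps 250.
Round 3 (the client proposes): the contractor can get 250 next round, worth 0.83 × 250 = 207.5 now; the client offers that and keeps 42.5.
Round 2 (the contractor proposes): the client can get 42.5 next round, worth 0.66 × 42.5 = 28.05 now; the contractor offers that and keeps 221.95.
So by rejecting in round 1, the contractor gets 221.95 next round, worth 0.83 × 221.95 = 184.2185 now.
Offer 198 ≥ 184.2185, so the contractor accepts.

Accept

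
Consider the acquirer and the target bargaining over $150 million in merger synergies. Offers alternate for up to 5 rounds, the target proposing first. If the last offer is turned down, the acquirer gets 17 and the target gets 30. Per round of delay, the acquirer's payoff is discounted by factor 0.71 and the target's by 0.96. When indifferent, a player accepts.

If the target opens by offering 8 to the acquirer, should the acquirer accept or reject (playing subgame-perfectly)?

Round 5 (the target proposes): the acquirer gets 17 if talks fail, so the target offers 17 and keeps 133.
Round 4 (the acquirer proposes): the target can get 133 next round, worth 0.96 × 133 = 127.68 now; the acquirer offers that and keeps 22.32.
Round 3 (the target proposes): the acquirer can get 22.32 next round, worth 0.71 × 22.32 = 15.8472 now. The target offers 15.8472 and keeps 150 − 15.8472 = 134.1528.
Round 2 (the acquirer proposes): the target can get 134.1528 next round, worth 0.96 × 134.1528 = 128.786688 now. The acquirer offers 128.786688 and keeps 150 − 128.786688 = 21.213312.
So by rejecting in round 1, the acquirer gets 21.213312 next round, worth 0.71 × 21.213312 = 15.06145152 now.
Offer 8 < 15.06145152, so the acquirer rejects.

Reject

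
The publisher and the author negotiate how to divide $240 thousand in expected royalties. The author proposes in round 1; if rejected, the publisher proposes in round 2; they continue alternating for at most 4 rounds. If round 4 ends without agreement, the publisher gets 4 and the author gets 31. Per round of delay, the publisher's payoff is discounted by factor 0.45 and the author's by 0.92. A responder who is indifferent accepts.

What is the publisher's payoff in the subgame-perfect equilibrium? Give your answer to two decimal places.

47.58

Solve by backward induction from round 4.
Round 4 (the publisher proposes): the author gets 31 if talks fail, so the publisher offers 31 and keeps 209.
Round 3 (the author proposes): the publisher can get 209 next round, worth 0.45 × 209 = 94.05 now, so the author offers 94.05, keeping 145.95.
Round 2 (the publisher proposes): the author can get 145.95 next round, worth 0.92 × 145.95 = 134.274 now, so the publisher offers 134.274, keeping 105.726.
Round 1 (the author proposes): the publisher can get 105.726 next round, worth 0.45 × 105.726 = 47.5767 now, so the author offers 47.5767, keeping 192.4233.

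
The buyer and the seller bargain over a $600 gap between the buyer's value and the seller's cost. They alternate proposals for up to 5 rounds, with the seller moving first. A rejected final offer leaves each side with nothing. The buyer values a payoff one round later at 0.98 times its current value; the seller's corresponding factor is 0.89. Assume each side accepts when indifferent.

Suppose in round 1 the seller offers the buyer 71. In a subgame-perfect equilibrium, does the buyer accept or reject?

Round 5 (the seller proposes): the buyer will accept anything ≥ 0, so the seller offers 0 and keeps 600.
Round 4 (the buyer proposes): the seller can get 600 next round, worth 0.89 × 600 = 534 now, so the buyer offers 534, keeping 66.
Round 3 (the seller proposes): the buyer can get 66 next round, worth 0.98 × 66 = 64.68 now; the seller offers that and keeps 535.32.
Round 2 (the buyer proposes): the seller can get 535.32 next round, worth 0.89 × 535.32 = 476.4348 now; the buyer offers that and keeps 123.5652.
So by rejecting in round 1, the buyer gets 123.5652 next round, worth 0.98 × 123.5652 = 121.093896 now.
Offer 71 < 121.093896, so the buyer rejects.

Reject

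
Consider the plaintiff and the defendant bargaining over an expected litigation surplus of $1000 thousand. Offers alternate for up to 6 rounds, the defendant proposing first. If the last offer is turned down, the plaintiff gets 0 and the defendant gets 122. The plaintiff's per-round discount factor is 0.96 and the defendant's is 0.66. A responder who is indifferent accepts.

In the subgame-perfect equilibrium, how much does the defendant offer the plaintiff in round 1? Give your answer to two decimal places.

871.58

Round 6 (the plaintiff proposes): the defendant gets 122 if talks fail, so the plaintiff offers 122 and keeps 878.
Round 5 (the defendant proposes): the plaintiff can get 878 next round, worth 0.96 × 878 = 842.88 now. The defendant offers 842.88 and keeps 1000 − 842.88 = 157.12.
Round 4 (the plaintiff proposes): the defendant can get 157.12 next round, worth 0.66 × 157.12 = 103.6992 now, so the plaintiff offers 103.6992, keeping 896.3008.
Round 3 (the defendant proposes): the plaintiff can get 896.3008 next round, worth 0.96 × 896.3008 = 860.448768 now; the defendant offers that and keeps 139.551232.
Round 2 (the plaintiff proposes): the defendant can get 139.551232 next round, worth 0.66 × 139.551232 = 92.10381312 now, so the plaintiff offers 92.10381312, keeping 907.89618688.
Round 1 (the defendant proposes): the plaintiff can get 907.89618688 next round, worth 0.96 × 907.89618688 = 871.5803394048 now, so the defendant offers 871.5803394048, keeping 128.4196605952.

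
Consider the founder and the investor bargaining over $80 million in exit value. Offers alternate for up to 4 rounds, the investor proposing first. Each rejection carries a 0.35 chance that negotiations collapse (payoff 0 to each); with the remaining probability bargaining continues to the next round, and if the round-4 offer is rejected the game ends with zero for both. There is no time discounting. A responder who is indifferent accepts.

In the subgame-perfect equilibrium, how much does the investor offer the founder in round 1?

Round 4 (the founder proposes): rejection yields 0 for the investor; the founder offers 0 and keeps 80.
Round 3 (the investor proposes): rejecting gives the founder an expected 0.65 × 80 = 52; the investor offers that and keeps 28.
Round 2 (the founder proposes): rejecting gives the investor an expected 0.65 × 28 = 18.2, so the founder offers 18.2, keeping 61.8.
Round 1 (the investor proposes): rejecting gives the founder an expected 0.65 × 61.8 = 40.17, so the investor offers 40.17, keeping 39.83.

40.17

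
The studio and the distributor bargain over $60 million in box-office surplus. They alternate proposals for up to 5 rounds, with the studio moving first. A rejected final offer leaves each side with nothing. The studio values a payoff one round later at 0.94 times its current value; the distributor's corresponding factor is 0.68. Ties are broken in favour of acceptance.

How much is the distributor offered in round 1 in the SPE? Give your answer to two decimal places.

Round 5 (the studio proposes): the distributor will accept anything ≥ 0, so the studio offers 0 and keeps 60.
Round 4 (the distributor proposes): the studio can get 60 next round, worth 0.94 × 60 = 56.4 now; the distributor offers that and keeps 3.6.
Round 3 (the studio proposes): the distributor can get 3.6 next round, worth 0.68 × 3.6 = 2.448 now; the studio offers that and keeps 57.552.
Round 2 (the distributor proposes): the studio can get 57.552 next round, worth 0.94 × 57.552 = 54.09888 now; the distributor offers that and keeps 5.90112.
Round 1 (the studio proposes): the distributor can get 5.90112 next round, worth 0.68 × 5.90112 = 4.0127616 now, so the studio offers 4.0127616, keeping 55.9872384.

4.01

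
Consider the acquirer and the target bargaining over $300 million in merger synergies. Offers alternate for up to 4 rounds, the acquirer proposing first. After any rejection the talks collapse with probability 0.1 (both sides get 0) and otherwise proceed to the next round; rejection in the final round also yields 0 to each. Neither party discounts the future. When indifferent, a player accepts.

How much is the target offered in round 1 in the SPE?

Round 4 (the target proposes): the acquirer will accept anything ≥ 0, so the target offers 0 and keeps 300.
Round 3 (the acquirer proposes): rejecting gives the target an expected 0.9 × 300 = 270. The acquirer offers 270 and keeps 300 − 270 = 30.
Round 2 (the target proposes): rejecting gives the acquirer an expected 0.9 × 30 = 27. The target offers 27 and keeps 300 − 27 = 273.
Round 1 (the acquirer proposes): rejecting gives the target an expected 0.9 × 273 = 245.7. The acquirer offers 245.7 and keeps 300 − 245.7 = 54.3.

245.7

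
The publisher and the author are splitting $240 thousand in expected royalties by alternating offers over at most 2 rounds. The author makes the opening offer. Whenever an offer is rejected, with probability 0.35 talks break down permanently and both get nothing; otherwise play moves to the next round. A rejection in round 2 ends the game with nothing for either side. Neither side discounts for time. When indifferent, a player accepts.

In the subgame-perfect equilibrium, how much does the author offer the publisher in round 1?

156

By backward induction:
Round 2 (the publisher proposes): the author will accept anything ≥ 0, so the publisher offers 0 and keeps 240.
Round 1 (the author proposes): rejecting gives the publisher an expected 0.65 × 240 = 156. The author offers 156 and keeps 240 − 156 = 84.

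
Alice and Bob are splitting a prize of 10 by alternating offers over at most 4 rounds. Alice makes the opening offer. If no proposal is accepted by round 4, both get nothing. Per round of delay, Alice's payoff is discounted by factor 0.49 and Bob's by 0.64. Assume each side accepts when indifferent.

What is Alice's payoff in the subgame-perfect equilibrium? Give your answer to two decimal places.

4.73

Round 4 (Bob proposes): rejection yields 0 for Alice; Bob offers 0 and keeps 10.
Round 3 (Alice proposes): Bob can get 10 next round, worth 0.64 × 10 = 6.4 now. Alice offers 6.4 and keeps 10 − 6.4 = 3.6.
Round 2 (Bob proposes): Alice can get 3.6 next round, worth 0.49 × 3.6 = 1.764 now; Bob offers that and keeps 8.236.
Round 1 (Alice proposes): Bob can get 8.236 next round, worth 0.64 × 8.236 = 5.27104 now. Alice offers 5.27104 and keeps 10 − 5.27104 = 4.72896.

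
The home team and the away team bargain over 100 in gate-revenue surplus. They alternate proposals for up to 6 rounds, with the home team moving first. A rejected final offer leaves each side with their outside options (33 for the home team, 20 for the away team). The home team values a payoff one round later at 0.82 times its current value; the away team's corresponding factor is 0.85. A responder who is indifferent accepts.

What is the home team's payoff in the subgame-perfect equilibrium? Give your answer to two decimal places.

Round 6 (the away team proposes): the home team gets 33 if talks fail, so the away team offers 33 and keeps 67.
Round 5 (the home team proposes): the away team can get 67 next round, worth 0.85 × 67 = 56.95 now, so the home team offers 56.95, keeping 43.05.
Round 4 (the away team proposes): the home team can get 43.05 next round, worth 0.82 × 43.05 = 35.301 now, so the away team offers 35.301, keeping 64.699.
Round 3 (the home team proposes): the away team can get 64.699 next round, worth 0.85 × 64.699 = 54.99415 now. The home team offers 54.99415 and keeps 100 − 54.99415 = 45.00585.
Round 2 (the away team proposes): the home team can get 45.00585 next round, worth 0.82 × 45.00585 = 36.904797 now; the away team offers that and keeps 63.095203.
Round 1 (the home team proposes): the away team can get 63.095203 next round, worth 0.85 × 63.095203 = 53.63092255 now, so the home team offers 53.63092255, keeping 46.36907745.

46.37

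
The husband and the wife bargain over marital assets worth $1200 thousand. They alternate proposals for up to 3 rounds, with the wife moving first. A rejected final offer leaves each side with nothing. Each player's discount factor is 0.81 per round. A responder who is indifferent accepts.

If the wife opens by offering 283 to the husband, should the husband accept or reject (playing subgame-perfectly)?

Work out the husband's continuation value if the offer is rejected.
Round 3 (the wife proposes): the husband will accept anything ≥ 0, so the wife offers 0 and keeps 1200.
Round 2 (the husband proposes): the wife can get 1200 next round, worth 0.81 × 1200 = 972 now. The husband offers 972 and keeps 1200 − 972 = 228.
So by rejecting in round 1, the husband gets 228 next round, worth 0.81 × 228 = 184.68 now.
Offer 283 ≥ 184.68, so the husband accepts.

Accept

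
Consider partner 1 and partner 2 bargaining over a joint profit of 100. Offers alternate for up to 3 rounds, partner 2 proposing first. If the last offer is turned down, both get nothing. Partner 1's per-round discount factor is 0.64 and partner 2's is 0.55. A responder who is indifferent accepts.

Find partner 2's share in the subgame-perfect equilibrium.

Round 3 (partner 2 proposes): rejection yields 0 for partner 1; partner 2 offers 0 and keeps 100.
Round 2 (partner 1 proposes): partner 2 can get 100 next round, worth 0.55 × 100 = 55 now. Partner 1 offers 55 and keeps 100 − 55 = 45.
Round 1 (partner 2 proposes): partner 1 can get 45 next round, worth 0.64 × 45 = 28.8 now, so partner 2 offers 28.8, keeping 71.2.

71.2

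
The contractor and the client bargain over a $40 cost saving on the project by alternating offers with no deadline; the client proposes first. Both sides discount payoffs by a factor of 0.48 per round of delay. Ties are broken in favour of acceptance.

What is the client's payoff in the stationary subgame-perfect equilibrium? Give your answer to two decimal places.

Let x be the client's share when the client proposes and y be the contractor's share when the contractor proposes.
The contractor accepts iff offered ≥ 0.48·y, so x = 40 − 0.48y. Symmetrically y = 40 − 0.48x.
Substituting: x = 40 − 0.48(40 − 0.48x), giving x(1 − 0.48·0.48) = 40(1 − 0.48).
So x = 40 × 0.52 / 0.7696 ≈ 27.0270, and the contractor receives 40 − x ≈ 12.9730.

27.03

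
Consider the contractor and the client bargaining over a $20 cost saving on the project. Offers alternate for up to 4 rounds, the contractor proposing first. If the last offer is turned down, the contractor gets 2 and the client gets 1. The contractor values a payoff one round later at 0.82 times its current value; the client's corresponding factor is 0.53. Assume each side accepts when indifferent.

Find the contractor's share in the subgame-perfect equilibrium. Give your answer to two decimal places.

Round 4 (the client proposes): the contractor gets 2 if talks fail, so the client offers 2 and keeps 18.
Round 3 (the contractor proposes): the client can get 18 next round, worth 0.53 × 18 = 9.54 now. The contractor offers 9.54 and keeps 20 − 9.54 = 10.46.
Round 2 (the client proposes): the contractor can get 10.46 next round, worth 0.82 × 10.46 = 8.5772 now. The client offers 8.5772 and keeps 20 − 8.5772 = 11.4228.
Round 1 (the contractor proposes): the client can get 11.4228 next round, worth 0.53 × 11.4228 = 6.054084 now. The contractor offers 6.054084 and keeps 20 − 6.054084 = 13.945916.

13.95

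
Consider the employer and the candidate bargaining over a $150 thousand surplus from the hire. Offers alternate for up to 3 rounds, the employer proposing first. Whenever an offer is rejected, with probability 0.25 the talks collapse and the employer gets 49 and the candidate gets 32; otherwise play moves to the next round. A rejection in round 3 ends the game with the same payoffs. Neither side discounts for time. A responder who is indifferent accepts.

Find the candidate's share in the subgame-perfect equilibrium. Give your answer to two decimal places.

By backward induction:
Round 3 (the employer proposes): the candidate gets 32 if talks fail, so the employer offers 32 and keeps 118.
Round 2 (the candidate proposes): rejecting gives the employer an expected 0.75 × 118 + 0.25 × 49 = 100.75, so the candidate offers 100.75, keeping 49.25.
Round 1 (the employer proposes): rejecting gives the candidate an expected 0.75 × 49.25 + 0.25 × 32 = 44.9375; the employer offers that and keeps 105.0625.

44.94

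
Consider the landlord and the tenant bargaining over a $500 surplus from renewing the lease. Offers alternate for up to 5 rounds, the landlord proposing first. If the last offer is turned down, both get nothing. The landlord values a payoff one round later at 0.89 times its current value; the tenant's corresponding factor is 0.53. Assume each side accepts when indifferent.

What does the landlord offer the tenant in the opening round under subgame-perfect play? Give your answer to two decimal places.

42.90

Round 5 (the landlord proposes): the tenant will accept anything ≥ 0, so the landlord offers 0 and keeps 500.
Round 4 (the tenant proposes): the landlord can get 500 next round, worth 0.89 × 500 = 445 now. The tenant offers 445 and keeps 500 − 445 = 55.
Round 3 (the landlord proposes): the tenant can get 55 next round, worth 0.53 × 55 = 29.15 now; the landlord offers that and keeps 470.85.
Round 2 (the tenant proposes): the landlord can get 470.85 next round, worth 0.89 × 470.85 = 419.0565 now; the tenant offers that and keeps 80.9435.
Round 1 (the landlord proposes): the tenant can get 80.9435 next round, worth 0.53 × 80.9435 = 42.900055 now; the landlord offers that and keeps 457.099945.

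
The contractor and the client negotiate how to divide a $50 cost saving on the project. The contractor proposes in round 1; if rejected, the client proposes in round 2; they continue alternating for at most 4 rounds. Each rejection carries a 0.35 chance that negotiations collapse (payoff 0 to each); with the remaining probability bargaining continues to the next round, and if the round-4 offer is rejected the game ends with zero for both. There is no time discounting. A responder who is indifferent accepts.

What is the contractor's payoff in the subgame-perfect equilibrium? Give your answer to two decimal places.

24.89

Round 4 (the client proposes): the contractor will accept anything ≥ 0, so the client offers 0 and keeps 50.
Round 3 (the contractor proposes): rejecting gives the client an expected 0.65 × 50 = 32.5; the contractor offers that and keeps 17.5.
Round 2 (the client proposes): rejecting gives the contractor an expected 0.65 × 17.5 = 11.375. The client offers 11.375 and keeps 50 − 11.375 = 38.625.
Round 1 (the contractor proposes): rejecting gives the client an expected 0.65 × 38.625 = 25.10625. The contractor offers 25.10625 and keeps 50 − 25.10625 = 24.89375.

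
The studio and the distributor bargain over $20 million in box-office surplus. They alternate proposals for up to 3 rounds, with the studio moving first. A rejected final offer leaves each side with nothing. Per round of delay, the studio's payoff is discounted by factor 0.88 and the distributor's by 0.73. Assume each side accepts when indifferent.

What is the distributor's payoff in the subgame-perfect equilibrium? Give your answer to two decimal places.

1.75

Solve by backward induction from round 3.
Round 3 (the studio proposes): rejection yields 0 for the distributor; the studio offers 0 and keeps 20.
Round 2 (the distributor proposes): the studio can get 20 next round, worth 0.88 × 20 = 17.6 now; the distributor offers that and keeps 2.4.
Round 1 (the studio proposes): the distributor can get 2.4 next round, worth 0.73 × 2.4 = 1.752 now. The studio offers 1.752 and keeps 20 − 1.752 = 18.248.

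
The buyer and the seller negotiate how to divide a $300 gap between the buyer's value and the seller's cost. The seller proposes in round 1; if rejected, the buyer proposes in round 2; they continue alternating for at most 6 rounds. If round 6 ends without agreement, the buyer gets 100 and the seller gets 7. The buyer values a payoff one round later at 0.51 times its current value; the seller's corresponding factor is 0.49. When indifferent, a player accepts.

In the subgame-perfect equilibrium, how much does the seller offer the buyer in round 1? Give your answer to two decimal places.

Solve by backward induction from round 6.
Round 6 (the buyer proposes): the seller gets 7 if talks fail, so the buyer offers 7 and keeps 293.
Round 5 (the seller proposes): the buyer can get 293 next round, worth 0.51 × 293 = 149.43 now; the seller offers that and keeps 150.57.
Round 4 (the buyer proposes): the seller can get 150.57 next round, worth 0.49 × 150.57 = 73.7793 now, so the buyer offers 73.7793, keeping 226.2207.
Round 3 (the seller proposes): the buyer can get 226.2207 next round, worth 0.51 × 226.2207 = 115.372557 now, so the seller offers 115.372557, keeping 184.627443.
Round 2 (the buyer proposes): the seller can get 184.627443 next round, worth 0.49 × 184.627443 = 90.46744707 now, so the buyer offers 90.46744707, keeping 209.53255293.
Round 1 (the seller proposes): the buyer can get 209.53255293 next round, worth 0.51 × 209.53255293 = 106.8616019943 now; the seller offers that and keeps 193.1383980057.

106.86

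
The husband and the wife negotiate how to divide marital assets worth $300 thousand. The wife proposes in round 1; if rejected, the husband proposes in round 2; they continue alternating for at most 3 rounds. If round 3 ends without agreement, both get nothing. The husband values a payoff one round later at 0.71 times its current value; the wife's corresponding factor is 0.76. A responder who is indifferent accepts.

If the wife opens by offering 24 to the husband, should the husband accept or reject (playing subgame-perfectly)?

Round 3 (the wife proposes): rejection yields 0 for the husband; the wife offers 0 and keeps 300.
Round 2 (the husband proposes): the wife can get 300 next round, worth 0.76 × 300 = 228 now. The husband offers 228 and keeps 300 − 228 = 72.
So by rejecting in round 1, the husband gets 72 next round, worth 0.71 × 72 = 51.12 now.
Offer 24 < 51.12, so the husband rejects.

Reject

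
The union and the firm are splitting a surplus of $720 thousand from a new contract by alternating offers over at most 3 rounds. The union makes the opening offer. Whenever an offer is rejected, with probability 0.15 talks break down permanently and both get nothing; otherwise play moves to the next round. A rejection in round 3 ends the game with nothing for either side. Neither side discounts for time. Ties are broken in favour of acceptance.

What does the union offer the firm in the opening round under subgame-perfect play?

91.8

By backward induction:
Round 3 (the union proposes): the firm will accept anything ≥ 0, so the union offers 0 and keeps 720.
Round 2 (the firm proposes): rejecting gives the union an expected 0.85 × 720 = 612. The firm offers 612 and keeps 720 − 612 = 108.
Round 1 (the union proposes): rejecting gives the firm an expected 0.85 × 108 = 91.8, so the union offers 91.8, keeping 628.2.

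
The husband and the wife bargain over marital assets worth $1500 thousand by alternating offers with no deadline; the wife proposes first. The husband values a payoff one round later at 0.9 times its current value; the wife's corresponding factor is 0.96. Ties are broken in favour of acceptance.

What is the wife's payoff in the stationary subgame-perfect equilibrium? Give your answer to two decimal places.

When the wife proposes, the husband accepts any offer worth at least 0.9 times what the husband would get by proposing next round; and vice versa.
This gives x = 1500 − 0.9y and y = 1500 − 0.96x, where x and y are each side's share when it proposes.
Hence (1 − 0.9·0.96)x = 1500(1 − 0.9), i.e. 0.136·x = 150.
x ≈ 1102.9412; the husband's share is 1500 − x ≈ 397.0588.

1102.94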